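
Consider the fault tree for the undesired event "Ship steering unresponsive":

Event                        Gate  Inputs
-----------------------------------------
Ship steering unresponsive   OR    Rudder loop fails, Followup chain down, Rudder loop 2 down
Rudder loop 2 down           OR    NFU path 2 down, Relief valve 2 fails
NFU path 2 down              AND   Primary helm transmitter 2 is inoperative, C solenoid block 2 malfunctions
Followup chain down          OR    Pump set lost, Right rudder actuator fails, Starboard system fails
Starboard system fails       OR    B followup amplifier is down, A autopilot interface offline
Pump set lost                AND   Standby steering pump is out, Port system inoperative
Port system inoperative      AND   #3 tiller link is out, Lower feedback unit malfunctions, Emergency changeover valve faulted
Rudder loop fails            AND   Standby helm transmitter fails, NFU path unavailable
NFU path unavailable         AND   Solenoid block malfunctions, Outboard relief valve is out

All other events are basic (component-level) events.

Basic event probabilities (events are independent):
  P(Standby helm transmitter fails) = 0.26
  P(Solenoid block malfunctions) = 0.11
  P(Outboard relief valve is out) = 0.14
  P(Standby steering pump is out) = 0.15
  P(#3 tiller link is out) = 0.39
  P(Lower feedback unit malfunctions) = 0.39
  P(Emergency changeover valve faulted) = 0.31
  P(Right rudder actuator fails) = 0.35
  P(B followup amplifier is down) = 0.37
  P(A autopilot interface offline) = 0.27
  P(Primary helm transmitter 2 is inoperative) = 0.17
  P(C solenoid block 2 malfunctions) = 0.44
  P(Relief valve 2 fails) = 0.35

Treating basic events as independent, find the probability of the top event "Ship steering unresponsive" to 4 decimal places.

0.8222

P(NFU path unavailable) [AND] = 0.11 × 0.14 = 0.015400
P(Rudder loop fails) [AND] = 0.26 × 0.015400 = 0.004004
P(Port system inoperative) [AND] = 0.39 × 0.39 × 0.31 = 0.047151
P(Pump set lost) [AND] = 0.15 × 0.047151 = 0.007073
P(Starboard system fails) [OR] = 1 − (1−0.37) × (1−0.27) = 0.540100
P(Followup chain down) [OR] = 1 − (1−0.007073) × (1−0.35) × (1−0.540100) = 0.703179
P(NFU path 2 down) [AND] = 0.17 × 0.44 = 0.074800
P(Rudder loop 2 down) [OR] = 1 − (1−0.074800) × (1−0.35) = 0.398620
P(Ship steering unresponsive) [OR] = 1 − (1−0.004004) × (1−0.703179) × (1−0.398620) = 0.822213
Rounded to 4 decimal places: P(Ship steering unresponsive) ≈ 0.8222.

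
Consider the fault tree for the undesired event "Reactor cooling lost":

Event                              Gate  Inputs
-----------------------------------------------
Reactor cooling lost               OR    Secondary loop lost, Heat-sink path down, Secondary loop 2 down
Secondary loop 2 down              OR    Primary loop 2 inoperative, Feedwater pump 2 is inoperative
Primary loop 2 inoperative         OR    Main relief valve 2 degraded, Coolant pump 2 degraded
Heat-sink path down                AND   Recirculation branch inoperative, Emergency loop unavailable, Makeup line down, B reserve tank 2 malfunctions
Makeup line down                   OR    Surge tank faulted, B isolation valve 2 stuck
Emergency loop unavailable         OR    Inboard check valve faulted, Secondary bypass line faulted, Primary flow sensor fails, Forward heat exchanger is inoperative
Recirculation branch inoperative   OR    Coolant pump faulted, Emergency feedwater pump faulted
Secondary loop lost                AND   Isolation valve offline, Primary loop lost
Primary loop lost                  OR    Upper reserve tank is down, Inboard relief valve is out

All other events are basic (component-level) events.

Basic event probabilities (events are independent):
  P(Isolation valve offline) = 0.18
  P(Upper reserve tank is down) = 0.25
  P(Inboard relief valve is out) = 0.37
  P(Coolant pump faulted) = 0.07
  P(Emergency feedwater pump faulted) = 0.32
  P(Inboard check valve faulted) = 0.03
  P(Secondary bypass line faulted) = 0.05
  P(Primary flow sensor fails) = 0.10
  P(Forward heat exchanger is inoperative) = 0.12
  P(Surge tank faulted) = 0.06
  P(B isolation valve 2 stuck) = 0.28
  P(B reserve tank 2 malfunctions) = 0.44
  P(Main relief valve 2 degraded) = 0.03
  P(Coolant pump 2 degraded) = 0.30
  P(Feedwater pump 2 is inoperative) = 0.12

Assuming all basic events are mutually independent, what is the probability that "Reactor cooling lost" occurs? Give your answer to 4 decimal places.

P(Primary loop lost) [OR] = 1 − (1−0.25) × (1−0.37) = 0.527500
P(Secondary loop lost) [AND] = 0.18 × 0.527500 = 0.094950
P(Recirculation branch inoperative) [OR] = 1 − (1−0.07) × (1−0.32) = 0.367600
P(Emergency loop unavailable) [OR] = 1 − (1−0.03) × (1−0.05) × (1−0.10) × (1−0.12) = 0.270172
P(Makeup line down) [OR] = 1 − (1−0.06) × (1−0.28) = 0.323200
P(Heat-sink path down) [AND] = 0.367600 × 0.270172 × 0.323200 × 0.44 = 0.014123
P(Primary loop 2 inoperative) [OR] = 1 − (1−0.03) × (1−0.30) = 0.321000
P(Secondary loop 2 down) [OR] = 1 − (1−0.321000) × (1−0.12) = 0.402480
P(Reactor cooling lost) [OR] = 1 − (1−0.094950) × (1−0.014123) × (1−0.402480) = 0.466852
Rounded to 4 decimal places: P(Reactor cooling lost) ≈ 0.4669.

0.4669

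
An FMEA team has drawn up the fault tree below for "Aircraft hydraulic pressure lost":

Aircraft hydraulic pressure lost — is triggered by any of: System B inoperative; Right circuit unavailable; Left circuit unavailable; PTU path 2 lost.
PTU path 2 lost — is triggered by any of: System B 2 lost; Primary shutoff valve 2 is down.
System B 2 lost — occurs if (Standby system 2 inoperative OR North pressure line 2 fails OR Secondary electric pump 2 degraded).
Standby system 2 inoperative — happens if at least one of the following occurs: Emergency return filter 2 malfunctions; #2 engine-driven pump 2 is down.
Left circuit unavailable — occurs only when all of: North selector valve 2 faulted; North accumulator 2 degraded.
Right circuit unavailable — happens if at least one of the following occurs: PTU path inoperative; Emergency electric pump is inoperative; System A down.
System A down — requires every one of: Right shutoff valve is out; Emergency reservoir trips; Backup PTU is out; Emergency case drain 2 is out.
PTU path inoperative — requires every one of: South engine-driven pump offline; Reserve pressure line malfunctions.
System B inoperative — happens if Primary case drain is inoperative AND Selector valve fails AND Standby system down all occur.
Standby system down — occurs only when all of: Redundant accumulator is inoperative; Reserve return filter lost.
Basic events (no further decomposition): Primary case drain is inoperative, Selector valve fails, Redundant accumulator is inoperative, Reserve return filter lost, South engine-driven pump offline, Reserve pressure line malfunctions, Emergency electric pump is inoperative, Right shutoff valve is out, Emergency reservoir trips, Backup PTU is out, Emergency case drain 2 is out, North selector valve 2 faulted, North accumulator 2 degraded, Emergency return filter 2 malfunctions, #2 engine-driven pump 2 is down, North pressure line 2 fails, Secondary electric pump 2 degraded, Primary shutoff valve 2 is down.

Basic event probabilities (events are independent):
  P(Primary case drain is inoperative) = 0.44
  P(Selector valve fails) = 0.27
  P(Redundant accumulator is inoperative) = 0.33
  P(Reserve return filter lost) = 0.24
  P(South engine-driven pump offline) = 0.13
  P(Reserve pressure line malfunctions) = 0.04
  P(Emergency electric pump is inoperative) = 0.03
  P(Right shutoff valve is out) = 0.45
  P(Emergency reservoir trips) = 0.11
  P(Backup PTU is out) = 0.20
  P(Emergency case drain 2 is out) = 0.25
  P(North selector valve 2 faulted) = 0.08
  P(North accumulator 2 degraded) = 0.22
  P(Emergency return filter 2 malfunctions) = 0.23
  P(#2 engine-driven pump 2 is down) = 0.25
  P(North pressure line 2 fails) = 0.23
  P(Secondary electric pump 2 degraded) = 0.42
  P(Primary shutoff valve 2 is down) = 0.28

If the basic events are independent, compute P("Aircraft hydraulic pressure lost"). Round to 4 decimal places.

0.8261

P(Standby system down) [AND] = 0.33 × 0.24 = 0.079200
P(System B inoperative) [AND] = 0.44 × 0.27 × 0.079200 = 0.009409
P(PTU path inoperative) [AND] = 0.13 × 0.04 = 0.005200
P(System A down) [AND] = 0.45 × 0.11 × 0.20 × 0.25 = 0.002475
P(Right circuit unavailable) [OR] = 1 − (1−0.005200) × (1−0.03) × (1−0.002475) = 0.037432
P(Left circuit unavailable) [AND] = 0.08 × 0.22 = 0.017600
P(Standby system 2 inoperative) [OR] = 1 − (1−0.23) × (1−0.25) = 0.422500
P(System B 2 lost) [OR] = 1 − (1−0.422500) × (1−0.23) × (1−0.42) = 0.742089
P(PTU path 2 lost) [OR] = 1 − (1−0.742089) × (1−0.28) = 0.814304
P(Aircraft hydraulic pressure lost) [OR] = 1 − (1−0.009409) × (1−0.037432) × (1−0.017600) × (1−0.814304) = 0.826053
Rounded to 4 decimal places: P(Aircraft hydraulic pressure lost) ≈ 0.8261.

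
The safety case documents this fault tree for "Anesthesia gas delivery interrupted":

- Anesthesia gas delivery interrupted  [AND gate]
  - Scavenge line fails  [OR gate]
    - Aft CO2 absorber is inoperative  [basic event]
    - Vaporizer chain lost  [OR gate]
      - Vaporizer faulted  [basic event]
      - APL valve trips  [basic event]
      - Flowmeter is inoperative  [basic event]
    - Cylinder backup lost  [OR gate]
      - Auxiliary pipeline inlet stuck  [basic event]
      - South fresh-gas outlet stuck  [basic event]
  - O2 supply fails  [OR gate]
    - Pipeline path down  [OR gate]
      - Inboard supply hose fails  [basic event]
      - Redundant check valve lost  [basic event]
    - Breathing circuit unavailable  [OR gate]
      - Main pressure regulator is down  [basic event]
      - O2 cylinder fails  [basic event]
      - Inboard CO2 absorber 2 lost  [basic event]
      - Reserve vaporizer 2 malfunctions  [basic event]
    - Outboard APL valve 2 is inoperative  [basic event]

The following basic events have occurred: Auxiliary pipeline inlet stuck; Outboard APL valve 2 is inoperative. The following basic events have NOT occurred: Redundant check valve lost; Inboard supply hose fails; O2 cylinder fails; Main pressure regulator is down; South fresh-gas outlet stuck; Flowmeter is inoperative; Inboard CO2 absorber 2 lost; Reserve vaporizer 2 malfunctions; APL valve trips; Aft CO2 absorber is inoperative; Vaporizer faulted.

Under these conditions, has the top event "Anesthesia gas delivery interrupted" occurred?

Vaporizer chain lost [OR]: Vaporizer faulted=not, APL valve trips=not, Flowmeter is inoperative=not → no input occurs → does not occur.
Cylinder backup lost [OR]: Auxiliary pipeline inlet stuck=occurs, South fresh-gas outlet stuck=not → at least one input occurs → occurs.
Scavenge line fails [OR]: Aft CO2 absorber is inoperative=not, Vaporizer chain lost=not, Cylinder backup lost=occurs → at least one input occurs → occurs.
Pipeline path down [OR]: Inboard supply hose fails=not, Redundant check valve lost=not → no input occurs → does not occur.
Breathing circuit unavailable [OR]: Main pressure regulator is down=not, O2 cylinder fails=not, Inboard CO2 absorber 2 lost=not, Reserve vaporizer 2 malfunctions=not → no input occurs → does not occur.
O2 supply fails [OR]: Pipeline path down=not, Breathing circuit unavailable=not, Outboard APL valve 2 is inoperative=occurs → at least one input occurs → occurs.
Anesthesia gas delivery interrupted [AND]: Scavenge line fails=occurs, O2 supply fails=occurs → all inputs occur → occurs.

Yes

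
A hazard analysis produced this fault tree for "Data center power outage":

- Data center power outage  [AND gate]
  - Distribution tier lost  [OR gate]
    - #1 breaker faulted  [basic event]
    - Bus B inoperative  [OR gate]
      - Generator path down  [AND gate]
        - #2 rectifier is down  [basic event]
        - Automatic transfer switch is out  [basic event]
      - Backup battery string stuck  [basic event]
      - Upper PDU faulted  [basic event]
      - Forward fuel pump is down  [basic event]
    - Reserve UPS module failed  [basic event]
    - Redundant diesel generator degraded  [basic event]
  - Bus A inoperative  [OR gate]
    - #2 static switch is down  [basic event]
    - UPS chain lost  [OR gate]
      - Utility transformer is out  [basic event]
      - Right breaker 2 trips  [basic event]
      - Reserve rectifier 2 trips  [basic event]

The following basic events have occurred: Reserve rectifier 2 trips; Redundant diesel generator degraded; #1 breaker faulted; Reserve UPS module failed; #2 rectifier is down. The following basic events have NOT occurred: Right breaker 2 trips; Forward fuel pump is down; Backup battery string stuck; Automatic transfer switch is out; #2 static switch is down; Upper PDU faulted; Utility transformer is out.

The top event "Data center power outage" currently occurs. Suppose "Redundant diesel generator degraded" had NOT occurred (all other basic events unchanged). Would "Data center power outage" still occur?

Yes

Counterfactual: set "Redundant diesel generator degraded" to not occurred.
Generator path down [AND]: #2 rectifier is down=occurs, Automatic transfer switch is out=not → not all inputs occur → does not occur.
Bus B inoperative [OR]: Generator path down=not, Backup battery string stuck=not, Upper PDU faulted=not, Forward fuel pump is down=not → no input occurs → does not occur.
Distribution tier lost [OR]: #1 breaker faulted=occurs, Bus B inoperative=not, Reserve UPS module failed=occurs, Redundant diesel generator degraded=not → at least one input occurs → occurs.
UPS chain lost [OR]: Utility transformer is out=not, Right breaker 2 trips=not, Reserve rectifier 2 trips=occurs → at least one input occurs → occurs.
Bus A inoperative [OR]: #2 static switch is down=not, UPS chain lost=occurs → at least one input occurs → occurs.
Data center power outage [AND]: Distribution tier lost=occurs, Bus A inoperative=occurs → all inputs occur → occurs.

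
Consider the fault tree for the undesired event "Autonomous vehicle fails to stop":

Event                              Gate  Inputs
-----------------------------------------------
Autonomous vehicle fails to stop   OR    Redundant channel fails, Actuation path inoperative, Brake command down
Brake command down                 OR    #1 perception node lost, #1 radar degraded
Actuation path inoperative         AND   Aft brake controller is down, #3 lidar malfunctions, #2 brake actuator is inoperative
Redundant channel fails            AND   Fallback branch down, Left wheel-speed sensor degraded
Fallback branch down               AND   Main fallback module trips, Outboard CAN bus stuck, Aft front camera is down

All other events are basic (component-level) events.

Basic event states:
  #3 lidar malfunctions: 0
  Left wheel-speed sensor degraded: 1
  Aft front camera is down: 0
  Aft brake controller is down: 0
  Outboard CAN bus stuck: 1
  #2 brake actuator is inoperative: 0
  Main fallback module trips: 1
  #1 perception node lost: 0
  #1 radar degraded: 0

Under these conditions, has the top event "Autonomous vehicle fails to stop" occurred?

No

Fallback branch down [AND]: Main fallback module trips=occurs, Outboard CAN bus stuck=occurs, Aft front camera is down=not → not all inputs occur → does not occur.
Redundant channel fails [AND]: Fallback branch down=not, Left wheel-speed sensor degraded=occurs → not all inputs occur → does not occur.
Actuation path inoperative [AND]: Aft brake controller is down=not, #3 lidar malfunctions=not, #2 brake actuator is inoperative=not → not all inputs occur → does not occur.
Brake command down [OR]: #1 perception node lost=not, #1 radar degraded=not → no input occurs → does not occur.
Autonomous vehicle fails to stop [OR]: Redundant channel fails=not, Actuation path inoperative=not, Brake command down=not → no input occurs → does not occur.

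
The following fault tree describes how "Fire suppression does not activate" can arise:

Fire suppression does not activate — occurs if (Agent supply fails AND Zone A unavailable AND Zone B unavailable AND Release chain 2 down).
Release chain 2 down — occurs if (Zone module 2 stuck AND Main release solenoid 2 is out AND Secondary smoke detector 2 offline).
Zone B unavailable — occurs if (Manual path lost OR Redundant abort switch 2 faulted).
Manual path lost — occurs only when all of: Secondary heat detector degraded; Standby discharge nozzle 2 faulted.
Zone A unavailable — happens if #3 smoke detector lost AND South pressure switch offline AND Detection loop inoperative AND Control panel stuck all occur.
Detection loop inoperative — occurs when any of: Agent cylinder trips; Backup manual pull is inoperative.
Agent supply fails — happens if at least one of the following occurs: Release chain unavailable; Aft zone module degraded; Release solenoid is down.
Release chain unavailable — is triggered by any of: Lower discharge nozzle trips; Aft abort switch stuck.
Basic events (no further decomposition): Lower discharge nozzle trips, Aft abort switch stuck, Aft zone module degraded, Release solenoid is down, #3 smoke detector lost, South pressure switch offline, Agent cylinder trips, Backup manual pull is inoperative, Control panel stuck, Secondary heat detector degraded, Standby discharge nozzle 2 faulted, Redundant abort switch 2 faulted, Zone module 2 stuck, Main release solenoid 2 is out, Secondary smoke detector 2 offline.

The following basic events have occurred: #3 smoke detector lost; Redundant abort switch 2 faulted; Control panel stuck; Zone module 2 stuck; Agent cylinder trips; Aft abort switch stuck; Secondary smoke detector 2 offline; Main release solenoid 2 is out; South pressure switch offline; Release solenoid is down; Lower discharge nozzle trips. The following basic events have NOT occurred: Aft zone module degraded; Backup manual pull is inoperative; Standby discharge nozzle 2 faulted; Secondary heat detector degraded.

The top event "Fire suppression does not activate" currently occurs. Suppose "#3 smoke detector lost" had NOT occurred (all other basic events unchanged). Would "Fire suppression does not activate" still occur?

No

Counterfactual: set "#3 smoke detector lost" to not occurred.
Release chain unavailable [OR]: Lower discharge nozzle trips=occurs, Aft abort switch stuck=occurs → at least one input occurs → occurs.
Agent supply fails [OR]: Release chain unavailable=occurs, Aft zone module degraded=not, Release solenoid is down=occurs → at least one input occurs → occurs.
Detection loop inoperative [OR]: Agent cylinder trips=occurs, Backup manual pull is inoperative=not → at least one input occurs → occurs.
Zone A unavailable [AND]: #3 smoke detector lost=not, South pressure switch offline=occurs, Detection loop inoperative=occurs, Control panel stuck=occurs → not all inputs occur → does not occur.
Manual path lost [AND]: Secondary heat detector degraded=not, Standby discharge nozzle 2 faulted=not → not all inputs occur → does not occur.
Zone B unavailable [OR]: Manual path lost=not, Redundant abort switch 2 faulted=occurs → at least one input occurs → occurs.
Release chain 2 down [AND]: Zone module 2 stuck=occurs, Main release solenoid 2 is out=occurs, Secondary smoke detector 2 offline=occurs → all inputs occur → occurs.
Fire suppression does not activate [AND]: Agent supply fails=occurs, Zone A unavailable=not, Zone B unavailable=occurs, Release chain 2 down=occurs → not all inputs occur → does not occur.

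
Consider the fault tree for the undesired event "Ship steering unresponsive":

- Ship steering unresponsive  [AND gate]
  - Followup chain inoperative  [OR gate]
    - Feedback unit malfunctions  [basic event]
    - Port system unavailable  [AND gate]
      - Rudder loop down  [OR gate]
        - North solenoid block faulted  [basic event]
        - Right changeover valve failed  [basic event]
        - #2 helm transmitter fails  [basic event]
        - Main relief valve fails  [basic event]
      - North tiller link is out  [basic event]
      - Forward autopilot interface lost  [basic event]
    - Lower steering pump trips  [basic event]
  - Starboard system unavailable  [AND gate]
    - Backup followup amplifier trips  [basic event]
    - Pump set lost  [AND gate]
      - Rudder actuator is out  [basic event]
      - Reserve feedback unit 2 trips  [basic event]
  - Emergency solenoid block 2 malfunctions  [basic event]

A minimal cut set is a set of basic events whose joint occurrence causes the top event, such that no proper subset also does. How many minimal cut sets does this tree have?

6

Rudder loop down [OR]: union of children's cut sets → 4 cut set(s).
Port system unavailable [AND]: one cut set from each child combined → 4 × 1 × 1 = 4 cut set(s).
Followup chain inoperative [OR]: union of children's cut sets → 6 cut set(s).
Pump set lost [AND]: one cut set from each child combined → 1 × 1 = 1 cut set(s).
Starboard system unavailable [AND]: one cut set from each child combined → 1 × 1 = 1 cut set(s).
Ship steering unresponsive [AND]: one cut set from each child combined → 6 × 1 × 1 = 6 cut set(s).
Minimal cut sets: {Backup followup amplifier trips, Emergency solenoid block 2 malfunctions, Feedback unit malfunctions, Reserve feedback unit 2 trips, Rudder actuator is out}; {Backup followup amplifier trips, Emergency solenoid block 2 malfunctions, Forward autopilot interface lost, North solenoid block faulted, North tiller link is out, Reserve feedback unit 2 trips, Rudder actuator is out}; {Backup followup amplifier trips, Emergency solenoid block 2 malfunctions, Forward autopilot interface lost, North tiller link is out, Reserve feedback unit 2 trips, Right changeover valve failed, Rudder actuator is out}; {#2 helm transmitter fails, Backup followup amplifier trips, Emergency solenoid block 2 malfunctions, Forward autopilot interface lost, North tiller link is out, Reserve feedback unit 2 trips, Rudder actuator is out}; {Backup followup amplifier trips, Emergency solenoid block 2 malfunctions, Forward autopilot interface lost, Main relief valve fails, North tiller link is out, Reserve feedback unit 2 trips, Rudder actuator is out}; {Backup followup amplifier trips, Emergency solenoid block 2 malfunctions, Lower steering pump trips, Reserve feedback unit 2 trips, Rudder actuator is out}.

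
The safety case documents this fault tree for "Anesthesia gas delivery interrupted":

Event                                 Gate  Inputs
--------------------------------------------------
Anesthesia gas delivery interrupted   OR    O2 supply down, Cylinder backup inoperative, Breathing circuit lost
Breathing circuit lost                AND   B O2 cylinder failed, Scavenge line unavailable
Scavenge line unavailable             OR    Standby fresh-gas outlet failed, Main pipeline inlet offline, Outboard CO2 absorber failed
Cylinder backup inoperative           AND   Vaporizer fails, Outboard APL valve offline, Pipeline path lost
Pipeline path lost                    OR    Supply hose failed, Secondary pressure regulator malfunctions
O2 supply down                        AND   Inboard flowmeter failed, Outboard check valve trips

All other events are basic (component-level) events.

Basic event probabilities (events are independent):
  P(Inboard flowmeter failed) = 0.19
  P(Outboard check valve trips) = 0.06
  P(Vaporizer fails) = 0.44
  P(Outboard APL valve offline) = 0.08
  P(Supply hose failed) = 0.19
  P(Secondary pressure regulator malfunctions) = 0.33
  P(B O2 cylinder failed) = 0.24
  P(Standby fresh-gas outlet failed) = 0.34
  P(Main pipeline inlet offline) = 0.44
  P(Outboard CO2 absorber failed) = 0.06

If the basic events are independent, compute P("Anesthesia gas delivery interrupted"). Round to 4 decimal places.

0.1797

P(O2 supply down) [AND] = 0.19 × 0.06 = 0.011400
P(Pipeline path lost) [OR] = 1 − (1−0.19) × (1−0.33) = 0.457300
P(Cylinder backup inoperative) [AND] = 0.44 × 0.08 × 0.457300 = 0.016097
P(Scavenge line unavailable) [OR] = 1 − (1−0.34) × (1−0.44) × (1−0.06) = 0.652576
P(Breathing circuit lost) [AND] = 0.24 × 0.652576 = 0.156618
P(Anesthesia gas delivery interrupted) [OR] = 1 − (1−0.011400) × (1−0.016097) × (1−0.156618) = 0.179654
Rounded to 4 decimal places: P(Anesthesia gas delivery interrupted) ≈ 0.1797.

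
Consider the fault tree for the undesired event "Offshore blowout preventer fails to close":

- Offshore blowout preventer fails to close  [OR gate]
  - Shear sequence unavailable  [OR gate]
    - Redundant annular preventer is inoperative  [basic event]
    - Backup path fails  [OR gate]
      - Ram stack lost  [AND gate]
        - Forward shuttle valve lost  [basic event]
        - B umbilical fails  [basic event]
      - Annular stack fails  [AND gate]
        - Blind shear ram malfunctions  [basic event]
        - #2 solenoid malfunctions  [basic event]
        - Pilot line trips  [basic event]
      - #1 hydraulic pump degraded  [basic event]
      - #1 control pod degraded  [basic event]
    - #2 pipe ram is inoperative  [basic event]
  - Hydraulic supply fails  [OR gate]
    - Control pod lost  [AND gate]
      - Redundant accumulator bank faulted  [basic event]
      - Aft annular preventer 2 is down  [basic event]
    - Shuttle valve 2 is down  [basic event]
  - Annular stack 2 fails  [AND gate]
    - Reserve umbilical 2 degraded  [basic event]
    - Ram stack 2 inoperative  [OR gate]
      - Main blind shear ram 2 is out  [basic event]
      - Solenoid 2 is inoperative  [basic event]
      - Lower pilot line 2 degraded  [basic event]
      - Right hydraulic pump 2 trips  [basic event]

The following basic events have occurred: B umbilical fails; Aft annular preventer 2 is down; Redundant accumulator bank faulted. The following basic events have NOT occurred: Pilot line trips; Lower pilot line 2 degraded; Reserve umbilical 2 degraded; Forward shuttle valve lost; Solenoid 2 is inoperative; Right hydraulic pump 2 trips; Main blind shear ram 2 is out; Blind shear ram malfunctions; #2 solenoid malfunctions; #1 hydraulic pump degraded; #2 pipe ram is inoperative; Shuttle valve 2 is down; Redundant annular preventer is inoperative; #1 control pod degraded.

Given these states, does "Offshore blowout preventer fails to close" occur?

Ram stack lost [AND]: Forward shuttle valve lost=not, B umbilical fails=occurs → not all inputs occur → does not occur.
Annular stack fails [AND]: Blind shear ram malfunctions=not, #2 solenoid malfunctions=not, Pilot line trips=not → not all inputs occur → does not occur.
Backup path fails [OR]: Ram stack lost=not, Annular stack fails=not, #1 hydraulic pump degraded=not, #1 control pod degraded=not → no input occurs → does not occur.
Shear sequence unavailable [OR]: Redundant annular preventer is inoperative=not, Backup path fails=not, #2 pipe ram is inoperative=not → no input occurs → does not occur.
Control pod lost [AND]: Redundant accumulator bank faulted=occurs, Aft annular preventer 2 is down=occurs → all inputs occur → occurs.
Hydraulic supply fails [OR]: Control pod lost=occurs, Shuttle valve 2 is down=not → at least one input occurs → occurs.
Ram stack 2 inoperative [OR]: Main blind shear ram 2 is out=not, Solenoid 2 is inoperative=not, Lower pilot line 2 degraded=not, Right hydraulic pump 2 trips=not → no input occurs → does not occur.
Annular stack 2 fails [AND]: Reserve umbilical 2 degraded=not, Ram stack 2 inoperative=not → not all inputs occur → does not occur.
Offshore blowout preventer fails to close [OR]: Shear sequence unavailable=not, Hydraulic supply fails=occurs, Annular stack 2 fails=not → at least one input occurs → occurs.

Yes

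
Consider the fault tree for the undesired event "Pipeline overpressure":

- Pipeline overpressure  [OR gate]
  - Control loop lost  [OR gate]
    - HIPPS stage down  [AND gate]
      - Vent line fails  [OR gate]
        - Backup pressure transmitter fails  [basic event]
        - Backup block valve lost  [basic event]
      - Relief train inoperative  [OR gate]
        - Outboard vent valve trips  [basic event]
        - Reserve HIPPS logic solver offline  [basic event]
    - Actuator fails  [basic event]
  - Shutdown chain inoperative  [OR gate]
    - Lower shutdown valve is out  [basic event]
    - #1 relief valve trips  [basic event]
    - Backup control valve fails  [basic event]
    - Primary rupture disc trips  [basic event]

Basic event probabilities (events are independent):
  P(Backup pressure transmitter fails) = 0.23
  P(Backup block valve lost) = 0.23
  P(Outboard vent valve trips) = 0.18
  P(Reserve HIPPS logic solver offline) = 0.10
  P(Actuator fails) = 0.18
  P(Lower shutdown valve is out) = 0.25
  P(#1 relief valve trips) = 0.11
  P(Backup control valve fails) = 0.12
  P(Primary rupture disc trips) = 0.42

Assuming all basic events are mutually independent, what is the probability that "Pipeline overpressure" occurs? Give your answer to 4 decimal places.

0.7504

P(Vent line fails) [OR] = 1 − (1−0.23) × (1−0.23) = 0.407100
P(Relief train inoperative) [OR] = 1 − (1−0.18) × (1−0.10) = 0.262000
P(HIPPS stage down) [AND] = 0.407100 × 0.262000 = 0.106660
P(Control loop lost) [OR] = 1 − (1−0.106660) × (1−0.18) = 0.267461
P(Shutdown chain inoperative) [OR] = 1 − (1−0.25) × (1−0.11) × (1−0.12) × (1−0.42) = 0.659308
P(Pipeline overpressure) [OR] = 1 − (1−0.267461) × (1−0.659308) = 0.750430
Rounded to 4 decimal places: P(Pipeline overpressure) ≈ 0.7504.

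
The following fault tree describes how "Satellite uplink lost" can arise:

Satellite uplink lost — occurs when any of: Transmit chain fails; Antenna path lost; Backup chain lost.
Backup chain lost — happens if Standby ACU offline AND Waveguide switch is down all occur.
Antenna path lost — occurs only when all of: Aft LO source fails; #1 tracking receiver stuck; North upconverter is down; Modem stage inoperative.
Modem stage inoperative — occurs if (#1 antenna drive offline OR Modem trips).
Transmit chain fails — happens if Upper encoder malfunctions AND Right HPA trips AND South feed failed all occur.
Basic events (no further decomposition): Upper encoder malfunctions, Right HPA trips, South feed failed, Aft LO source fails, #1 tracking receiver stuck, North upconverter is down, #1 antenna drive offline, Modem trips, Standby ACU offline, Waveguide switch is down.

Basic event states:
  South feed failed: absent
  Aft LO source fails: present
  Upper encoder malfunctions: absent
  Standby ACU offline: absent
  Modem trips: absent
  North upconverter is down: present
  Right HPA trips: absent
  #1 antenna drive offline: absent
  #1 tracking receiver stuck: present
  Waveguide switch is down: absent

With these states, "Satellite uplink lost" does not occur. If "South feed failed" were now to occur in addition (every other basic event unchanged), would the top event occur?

No

Counterfactual: set "South feed failed" to occurred.
Transmit chain fails [AND]: Upper encoder malfunctions=not, Right HPA trips=not, South feed failed=occurs → not all inputs occur → does not occur.
Modem stage inoperative [OR]: #1 antenna drive offline=not, Modem trips=not → no input occurs → does not occur.
Antenna path lost [AND]: Aft LO source fails=occurs, #1 tracking receiver stuck=occurs, North upconverter is down=occurs, Modem stage inoperative=not → not all inputs occur → does not occur.
Backup chain lost [AND]: Standby ACU offline=not, Waveguide switch is down=not → not all inputs occur → does not occur.
Satellite uplink lost [OR]: Transmit chain fails=not, Antenna path lost=not, Backup chain lost=not → no input occurs → does not occur.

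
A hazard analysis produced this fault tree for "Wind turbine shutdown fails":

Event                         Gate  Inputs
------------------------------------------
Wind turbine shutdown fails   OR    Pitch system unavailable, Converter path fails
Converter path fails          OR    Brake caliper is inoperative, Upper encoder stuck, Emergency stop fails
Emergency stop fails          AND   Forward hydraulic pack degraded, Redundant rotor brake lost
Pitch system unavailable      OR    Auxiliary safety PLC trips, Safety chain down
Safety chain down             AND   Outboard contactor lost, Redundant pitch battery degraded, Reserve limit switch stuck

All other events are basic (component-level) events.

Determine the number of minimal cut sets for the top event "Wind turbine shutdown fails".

5

Safety chain down [AND]: one cut set from each child combined → 1 × 1 × 1 = 1 cut set(s).
Pitch system unavailable [OR]: union of children's cut sets → 2 cut set(s).
Emergency stop fails [AND]: one cut set from each child combined → 1 × 1 = 1 cut set(s).
Converter path fails [OR]: union of children's cut sets → 3 cut set(s).
Wind turbine shutdown fails [OR]: union of children's cut sets → 5 cut set(s).
Minimal cut sets: {Auxiliary safety PLC trips}; {Outboard contactor lost, Redundant pitch battery degraded, Reserve limit switch stuck}; {Brake caliper is inoperative}; {Upper encoder stuck}; {Forward hydraulic pack degraded, Redundant rotor brake lost}.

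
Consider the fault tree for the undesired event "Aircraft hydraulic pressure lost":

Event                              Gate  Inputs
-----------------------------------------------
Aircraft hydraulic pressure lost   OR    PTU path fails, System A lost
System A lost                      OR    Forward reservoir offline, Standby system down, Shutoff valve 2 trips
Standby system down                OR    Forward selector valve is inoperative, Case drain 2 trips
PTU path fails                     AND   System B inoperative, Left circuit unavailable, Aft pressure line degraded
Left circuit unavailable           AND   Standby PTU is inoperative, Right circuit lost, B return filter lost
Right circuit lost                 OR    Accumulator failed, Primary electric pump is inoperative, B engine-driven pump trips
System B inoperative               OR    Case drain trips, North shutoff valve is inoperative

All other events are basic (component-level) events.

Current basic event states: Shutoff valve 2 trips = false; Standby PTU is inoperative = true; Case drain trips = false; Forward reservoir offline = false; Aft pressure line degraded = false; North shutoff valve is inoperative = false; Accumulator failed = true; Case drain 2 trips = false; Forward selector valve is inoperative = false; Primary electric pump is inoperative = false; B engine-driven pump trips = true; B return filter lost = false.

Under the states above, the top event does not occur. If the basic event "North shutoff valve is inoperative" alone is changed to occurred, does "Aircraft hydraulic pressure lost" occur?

Counterfactual: set "North shutoff valve is inoperative" to occurred.
System B inoperative [OR]: Case drain trips=not, North shutoff valve is inoperative=occurs → at least one input occurs → occurs.
Right circuit lost [OR]: Accumulator failed=occurs, Primary electric pump is inoperative=not, B engine-driven pump trips=occurs → at least one input occurs → occurs.
Left circuit unavailable [AND]: Standby PTU is inoperative=occurs, Right circuit lost=occurs, B return filter lost=not → not all inputs occur → does not occur.
PTU path fails [AND]: System B inoperative=occurs, Left circuit unavailable=not, Aft pressure line degraded=not → not all inputs occur → does not occur.
Standby system down [OR]: Forward selector valve is inoperative=not, Case drain 2 trips=not → no input occurs → does not occur.
System A lost [OR]: Forward reservoir offline=not, Standby system down=not, Shutoff valve 2 trips=not → no input occurs → does not occur.
Aircraft hydraulic pressure lost [OR]: PTU path fails=not, System A lost=not → no input occurs → does not occur.

No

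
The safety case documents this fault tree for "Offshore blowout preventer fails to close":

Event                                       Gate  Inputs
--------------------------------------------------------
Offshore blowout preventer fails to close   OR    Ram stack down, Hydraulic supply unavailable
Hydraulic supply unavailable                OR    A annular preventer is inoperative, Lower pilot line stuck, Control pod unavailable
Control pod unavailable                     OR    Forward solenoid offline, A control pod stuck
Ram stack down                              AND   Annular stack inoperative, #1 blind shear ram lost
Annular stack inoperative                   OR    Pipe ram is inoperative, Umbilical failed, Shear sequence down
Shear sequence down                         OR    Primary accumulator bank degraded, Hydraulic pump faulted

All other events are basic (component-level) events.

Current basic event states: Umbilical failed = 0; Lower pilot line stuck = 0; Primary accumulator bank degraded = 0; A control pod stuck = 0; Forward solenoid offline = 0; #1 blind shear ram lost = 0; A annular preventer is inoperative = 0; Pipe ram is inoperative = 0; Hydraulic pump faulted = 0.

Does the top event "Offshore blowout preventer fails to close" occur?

No

Shear sequence down [OR]: Primary accumulator bank degraded=not, Hydraulic pump faulted=not → no input occurs → does not occur.
Annular stack inoperative [OR]: Pipe ram is inoperative=not, Umbilical failed=not, Shear sequence down=not → no input occurs → does not occur.
Ram stack down [AND]: Annular stack inoperative=not, #1 blind shear ram lost=not → not all inputs occur → does not occur.
Control pod unavailable [OR]: Forward solenoid offline=not, A control pod stuck=not → no input occurs → does not occur.
Hydraulic supply unavailable [OR]: A annular preventer is inoperative=not, Lower pilot line stuck=not, Control pod unavailable=not → no input occurs → does not occur.
Offshore blowout preventer fails to close [OR]: Ram stack down=not, Hydraulic supply unavailable=not → no input occurs → does not occur.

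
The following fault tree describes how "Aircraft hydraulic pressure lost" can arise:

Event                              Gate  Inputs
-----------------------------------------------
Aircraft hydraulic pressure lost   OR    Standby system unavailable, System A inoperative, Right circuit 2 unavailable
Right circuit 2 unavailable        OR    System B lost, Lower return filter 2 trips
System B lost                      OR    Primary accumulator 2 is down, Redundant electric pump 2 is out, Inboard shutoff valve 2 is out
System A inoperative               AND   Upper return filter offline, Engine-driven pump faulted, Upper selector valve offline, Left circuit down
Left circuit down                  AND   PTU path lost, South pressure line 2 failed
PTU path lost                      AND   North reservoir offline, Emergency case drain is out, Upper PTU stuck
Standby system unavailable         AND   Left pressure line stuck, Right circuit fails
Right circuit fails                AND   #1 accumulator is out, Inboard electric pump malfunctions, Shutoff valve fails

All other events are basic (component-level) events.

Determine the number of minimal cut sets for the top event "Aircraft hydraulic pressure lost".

6

Right circuit fails [AND]: one cut set from each child combined → 1 × 1 × 1 = 1 cut set(s).
Standby system unavailable [AND]: one cut set from each child combined → 1 × 1 = 1 cut set(s).
PTU path lost [AND]: one cut set from each child combined → 1 × 1 × 1 = 1 cut set(s).
Left circuit down [AND]: one cut set from each child combined → 1 × 1 = 1 cut set(s).
System A inoperative [AND]: one cut set from each child combined → 1 × 1 × 1 × 1 = 1 cut set(s).
System B lost [OR]: union of children's cut sets → 3 cut set(s).
Right circuit 2 unavailable [OR]: union of children's cut sets → 4 cut set(s).
Aircraft hydraulic pressure lost [OR]: union of children's cut sets → 6 cut set(s).
Minimal cut sets: {#1 accumulator is out, Inboard electric pump malfunctions, Left pressure line stuck, Shutoff valve fails}; {Emergency case drain is out, Engine-driven pump faulted, North reservoir offline, South pressure line 2 failed, Upper PTU stuck, Upper return filter offline, Upper selector valve offline}; {Primary accumulator 2 is down}; {Redundant electric pump 2 is out}; {Inboard shutoff valve 2 is out}; {Lower return filter 2 trips}.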